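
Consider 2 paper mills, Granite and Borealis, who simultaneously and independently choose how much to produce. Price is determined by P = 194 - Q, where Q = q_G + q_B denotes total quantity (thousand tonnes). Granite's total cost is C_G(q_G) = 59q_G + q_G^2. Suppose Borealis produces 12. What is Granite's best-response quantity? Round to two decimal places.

With the rival's output fixed at 12, Granite's profit is π_G = (194 - 12 - q_G)q_G - (59q_G + q_G²) = (182 - q_G)q_G - (59q_G + q_G²).
∂π_G/∂q_G = 123 - 4q_G = 0, so q_G = 123/4.

30.75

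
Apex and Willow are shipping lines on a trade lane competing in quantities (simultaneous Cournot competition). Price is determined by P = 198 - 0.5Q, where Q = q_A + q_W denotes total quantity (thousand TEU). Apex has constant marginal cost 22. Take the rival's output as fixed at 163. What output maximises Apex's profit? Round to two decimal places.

With the rival's output fixed at 163, Apex's profit is π_A = (198 - (1/2)·163 - (1/2)q_A)q_A - (22q_A) = (233/2 - (1/2)q_A)q_A - (22q_A).
∂π_A/∂q_A = 189/2 - q_A = 0, so q_A = 189/2.

94.50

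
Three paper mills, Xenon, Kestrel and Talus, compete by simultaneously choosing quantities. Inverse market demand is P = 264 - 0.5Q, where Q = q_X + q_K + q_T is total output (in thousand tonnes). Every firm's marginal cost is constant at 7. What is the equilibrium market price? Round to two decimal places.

71.25

Each firm earns π_i = (264 - 0.5Q)q_i - 7q_i.
Setting ∂π_i/∂q_i = 0 with rivals' quantities fixed: 257 - q_i - (1/2)·Σ_{j≠i} q_j = 0.
With identical firms every q_j equals q_i, so Σ_{j≠i} q_j = 2q_i and 257 = 2q_i, giving q_i = 257/2.
Total output Q = 771/2, so price P = 264 - (1/2)·(771/2) = 285/4.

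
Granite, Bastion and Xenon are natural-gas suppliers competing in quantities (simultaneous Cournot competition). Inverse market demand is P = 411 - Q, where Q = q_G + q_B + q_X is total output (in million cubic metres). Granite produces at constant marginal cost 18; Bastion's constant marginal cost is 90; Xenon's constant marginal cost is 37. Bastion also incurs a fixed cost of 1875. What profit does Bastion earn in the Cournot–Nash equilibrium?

526

Granite's profit: π_G = (411 - Q)q_G - (18q_G). Setting ∂π_G/∂q_G = 0: 393 - 2q_G - (q_B + q_X) = 0.
Bastion's profit: π_B = (411 - Q)q_B - (90q_B). Setting ∂π_B/∂q_B = 0: 321 - 2q_B - (q_G + q_X) = 0.
Xenon's first-order condition: 374 - 2q_X - (q_G + q_B) = 0.
Summing all 3 equations gives 1088 − 4Q = 0, hence Q = 272.
Back-substituting: q_G = (393 − 272) = 121, q_B = (321 − 272) = 49, q_X = (374 − 272) = 102.
Price P = 411 - 272 = 139.
Bastion's profit: (139 - 90)·49 - 1875 = 526.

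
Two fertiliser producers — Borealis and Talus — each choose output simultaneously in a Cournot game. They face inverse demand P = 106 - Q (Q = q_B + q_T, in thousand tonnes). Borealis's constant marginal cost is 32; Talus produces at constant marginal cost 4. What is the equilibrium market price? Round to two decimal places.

Borealis's profit: π_B = (106 - Q)q_B - (32q_B). Setting ∂π_B/∂q_B = 0: 74 - 2q_B - (q_T) = 0.
Talus's profit: π_T = (106 - Q)q_T - (4q_T). Setting ∂π_T/∂q_T = 0: 102 - 2q_T - (q_B) = 0.
So q_B = (74 - q_T)/2 and q_T = (102 - q_B)/2.
Solving the pair: q_B = 46/3, q_T = 130/3.
Total output Q = 176/3, so price P = 106 - 176/3 = 142/3.

47.33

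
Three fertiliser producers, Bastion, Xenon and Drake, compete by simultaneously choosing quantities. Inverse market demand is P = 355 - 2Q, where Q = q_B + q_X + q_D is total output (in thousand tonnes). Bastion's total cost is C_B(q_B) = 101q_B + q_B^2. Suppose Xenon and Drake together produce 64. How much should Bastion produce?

21

With rivals' combined output fixed at 64, Bastion's profit is π_B = (355 - 2·64 - 2q_B)q_B - (101q_B + q_B²) = (227 - 2q_B)q_B - (101q_B + q_B²).
∂π_B/∂q_B = 126 - 6q_B = 0, so q_B = 21.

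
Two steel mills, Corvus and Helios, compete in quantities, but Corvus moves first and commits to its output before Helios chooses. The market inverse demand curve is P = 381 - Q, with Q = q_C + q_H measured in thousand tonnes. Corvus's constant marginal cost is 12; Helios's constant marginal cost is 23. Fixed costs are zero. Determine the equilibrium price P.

Solve by backward induction. Given q_C, the follower Helios maximises π_H = (381 - q_C - q_H)q_H - 23q_H.
Follower FOC: 358 - q_C - 2q_H = 0, so q_H(q_C) = (358 - q_C)/2.
The leader anticipates this reaction. Substituting into P = 381 - Q gives P = 202 - (1/2)q_C, so π_C = (202 - (1/2)q_C)q_C - 12q_C.
Leader FOC: 190 - q_C = 0, so q_C = 190.
Then q_H = (358 - 190)/2 = 84.
Total output Q = 274, so price P = 381 - 274 = 107.

107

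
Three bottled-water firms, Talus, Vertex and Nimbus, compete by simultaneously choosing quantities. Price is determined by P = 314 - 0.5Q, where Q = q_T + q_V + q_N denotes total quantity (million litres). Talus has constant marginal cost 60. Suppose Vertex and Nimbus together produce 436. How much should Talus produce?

With rivals' combined output fixed at 436, Talus's profit is π_T = (314 - (1/2)·436 - (1/2)q_T)q_T - (60q_T) = (96 - (1/2)q_T)q_T - (60q_T).
∂π_T/∂q_T = 36 - q_T = 0, so q_T = 36.

36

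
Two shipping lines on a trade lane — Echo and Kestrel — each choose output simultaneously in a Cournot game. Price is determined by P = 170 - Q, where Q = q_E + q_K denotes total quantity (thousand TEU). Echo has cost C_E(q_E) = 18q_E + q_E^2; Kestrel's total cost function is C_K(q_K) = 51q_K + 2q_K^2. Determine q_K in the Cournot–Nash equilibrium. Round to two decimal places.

Echo's profit: π_E = (170 - Q)q_E - (18q_E + q_E²). Setting ∂π_E/∂q_E = 0: 152 - 4q_E - (q_K) = 0.
Kestrel's profit: π_K = (170 - Q)q_K - (51q_K + 2q_K²). Setting ∂π_K/∂q_K = 0: 119 - 6q_K - (q_E) = 0.
So q_E = (152 - q_K)/4 and q_K = (119 - q_E)/6.
Substituting one into the other gives q_E = 793/23 and q_K = 324/23.

14.09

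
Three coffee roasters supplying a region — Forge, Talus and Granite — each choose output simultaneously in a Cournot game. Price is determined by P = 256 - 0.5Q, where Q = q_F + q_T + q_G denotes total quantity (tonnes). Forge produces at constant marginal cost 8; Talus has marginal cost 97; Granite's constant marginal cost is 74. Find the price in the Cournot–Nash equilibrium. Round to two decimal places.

Forge's profit: π_F = (256 - 0.5Q)q_F - (8q_F). Setting ∂π_F/∂q_F = 0: 248 - q_F - (1/2)(q_T + q_G) = 0.
Talus's profit: π_T = (256 - 0.5Q)q_T - (97q_T). Setting ∂π_T/∂q_T = 0: 159 - q_T - (1/2)(q_F + q_G) = 0.
Granite's profit: π_G = (256 - 0.5Q)q_G - (74q_G). Setting ∂π_G/∂q_G = 0: 182 - q_G - (1/2)(q_F + q_T) = 0.
Summing all 3 equations gives 589 − 2Q = 0, hence Q = 589/2.
Back-substituting: q_F = (248 − 589/4)/(1/2) = 403/2, q_T = (159 − 589/4)/(1/2) = 47/2, q_G = (182 − 589/4)/(1/2) = 139/2.
Total output Q = 589/2, so price P = 256 - (1/2)·(589/2) = 435/4.

108.75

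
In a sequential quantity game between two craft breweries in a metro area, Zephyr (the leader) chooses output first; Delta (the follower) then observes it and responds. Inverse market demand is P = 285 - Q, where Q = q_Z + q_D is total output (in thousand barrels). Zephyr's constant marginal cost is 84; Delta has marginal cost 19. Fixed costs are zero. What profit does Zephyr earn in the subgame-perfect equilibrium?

2312

The follower Delta best-responds to any q_Z: π_D = (285 - Q)q_D - 19q_D.
∂π_D/∂q_D = 266 - q_Z - 2q_D = 0 gives the reaction function q_D = (266 - q_Z)/2.
Zephyr substitutes q_D(q_Z) into its own profit: π_Z = q_Z(285 - q_Z - (266 - q_Z)/2) - 84q_Z = (152 - (1/2)q_Z)q_Z - 84q_Z.
Leader FOC: 68 - q_Z = 0, so q_Z = 68.
Then q_D = (266 - 68)/2 = 99.
Price P = 285 - 167 = 118.
Zephyr's profit: (118 - 84)·68 = 2312.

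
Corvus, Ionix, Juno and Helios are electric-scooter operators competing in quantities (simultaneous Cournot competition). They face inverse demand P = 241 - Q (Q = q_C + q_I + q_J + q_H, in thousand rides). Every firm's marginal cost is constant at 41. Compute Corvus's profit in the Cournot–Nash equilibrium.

Each firm earns π_i = (241 - Q)q_i - 41q_i.
Setting ∂π_i/∂q_i = 0 with rivals' quantities fixed: 200 - 2q_i - Σ_{j≠i} q_j = 0.
With identical firms every q_j equals q_i, so Σ_{j≠i} q_j = 3q_i and 200 = 5q_i, giving q_i = 40.
Price P = 241 - 160 = 81.
Corvus's profit: (81 - 41)·40 = 1600.

1600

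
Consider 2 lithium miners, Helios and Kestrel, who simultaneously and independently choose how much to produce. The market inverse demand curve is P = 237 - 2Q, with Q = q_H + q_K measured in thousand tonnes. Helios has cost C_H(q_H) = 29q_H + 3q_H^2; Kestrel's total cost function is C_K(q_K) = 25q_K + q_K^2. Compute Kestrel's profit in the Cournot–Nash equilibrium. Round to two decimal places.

Helios's profit: π_H = (237 - 2Q)q_H - (29q_H + 3q_H²). Setting ∂π_H/∂q_H = 0: 208 - 10q_H - 2(q_K) = 0.
Kestrel's first-order condition: 212 - 6q_K - 2(q_H) = 0.
Rearranging gives the reaction functions q_H = (208 - 2q_K)/10 and q_K = (212 - 2q_H)/6.
Solving the pair: q_H = 103/7, q_K = 213/7.
Price P = 237 - 2·(316/7) = 1027/7.
Kestrel's profit: (1027/7)·(213/7) - 25·(213/7) - (213/7)² = 2777.6939.

2777.69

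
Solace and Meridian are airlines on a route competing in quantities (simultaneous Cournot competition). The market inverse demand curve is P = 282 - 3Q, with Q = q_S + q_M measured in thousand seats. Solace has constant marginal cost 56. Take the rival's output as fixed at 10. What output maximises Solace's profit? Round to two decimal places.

32.67

With the rival's output fixed at 10, Solace's profit is π_S = (282 - 3·10 - 3q_S)q_S - (56q_S) = (252 - 3q_S)q_S - (56q_S).
∂π_S/∂q_S = 196 - 6q_S = 0, so q_S = 98/3.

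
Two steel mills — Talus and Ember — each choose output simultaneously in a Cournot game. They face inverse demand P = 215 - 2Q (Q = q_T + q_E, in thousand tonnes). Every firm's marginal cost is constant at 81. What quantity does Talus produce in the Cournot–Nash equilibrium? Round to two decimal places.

22.33

A representative firm's profit is π_i = q_i(215 - 2Q) - 81q_i.
First-order condition (treating rivals' output as given): 134 - 4q_i - 2q_j = 0.
With identical firms every q_j equals q_i, so q_j = q_i and 134 = 6q_i, giving q_i = 67/3.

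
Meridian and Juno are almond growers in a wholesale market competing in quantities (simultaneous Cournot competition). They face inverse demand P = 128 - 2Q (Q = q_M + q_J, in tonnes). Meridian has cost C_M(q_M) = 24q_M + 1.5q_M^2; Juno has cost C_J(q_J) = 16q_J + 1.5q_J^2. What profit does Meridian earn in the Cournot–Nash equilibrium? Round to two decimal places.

439.04

Meridian's profit: π_M = (128 - 2Q)q_M - (24q_M + (3/2)q_M²). Setting ∂π_M/∂q_M = 0: 104 - 7q_M - 2(q_J) = 0.
Juno's profit: π_J = (128 - 2Q)q_J - (16q_J + (3/2)q_J²). Setting ∂π_J/∂q_J = 0: 112 - 7q_J - 2(q_M) = 0.
Rearranging gives the reaction functions q_M = (104 - 2q_J)/7 and q_J = (112 - 2q_M)/7.
Substituting one into the other gives q_M = 56/5 and q_J = 64/5.
Price P = 128 - 2·24 = 80.
Meridian's profit: 80·(56/5) - 24·(56/5) - (3/2)(56/5)² = 439.0400.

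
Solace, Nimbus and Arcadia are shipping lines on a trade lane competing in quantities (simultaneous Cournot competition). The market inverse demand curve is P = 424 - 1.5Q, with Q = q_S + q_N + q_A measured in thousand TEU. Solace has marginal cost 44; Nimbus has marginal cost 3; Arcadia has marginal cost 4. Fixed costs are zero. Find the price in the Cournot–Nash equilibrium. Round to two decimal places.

Solace's profit: π_S = (424 - 1.5Q)q_S - (44q_S). Setting ∂π_S/∂q_S = 0: 380 - 3q_S - (3/2)(q_N + q_A) = 0.
Nimbus's profit: π_N = (424 - 1.5Q)q_N - (3q_N). Setting ∂π_N/∂q_N = 0: 421 - 3q_N - (3/2)(q_S + q_A) = 0.
Arcadia's first-order condition: 420 - 3q_A - (3/2)(q_S + q_N) = 0.
Adding the 3 first-order conditions: 1221 − 6Q = 0, so Q = 407/2.
Back-substituting: q_S = (380 − 1221/4)/(3/2) = 299/6, q_N = (421 − 1221/4)/(3/2) = 463/6, q_A = (420 − 1221/4)/(3/2) = 153/2.
Total output Q = 407/2, so price P = 424 - (3/2)·(407/2) = 475/4.

118.75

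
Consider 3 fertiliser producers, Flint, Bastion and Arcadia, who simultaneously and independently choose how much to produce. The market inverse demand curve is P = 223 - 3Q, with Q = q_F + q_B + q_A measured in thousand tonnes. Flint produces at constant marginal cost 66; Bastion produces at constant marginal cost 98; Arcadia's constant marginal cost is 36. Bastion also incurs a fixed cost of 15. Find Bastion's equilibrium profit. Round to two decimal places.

Flint's profit: π_F = (223 - 3Q)q_F - (66q_F). Setting ∂π_F/∂q_F = 0: 157 - 6q_F - 3(q_B + q_A) = 0.
Bastion's first-order condition: 125 - 6q_B - 3(q_F + q_A) = 0.
Arcadia's profit: π_A = (223 - 3Q)q_A - (36q_A). Setting ∂π_A/∂q_A = 0: 187 - 6q_A - 3(q_F + q_B) = 0.
Summing all 3 equations gives 469 − 12Q = 0, hence Q = 469/12.
Back-substituting: q_F = (157 − 469/4)/3 = 53/4, q_B = (125 − 469/4)/3 = 31/12, q_A = (187 − 469/4)/3 = 93/4.
Price P = 223 - 3·(469/12) = 423/4.
Bastion's profit: (423/4 - 98)·(31/12) - 15 = 241/48.

5.02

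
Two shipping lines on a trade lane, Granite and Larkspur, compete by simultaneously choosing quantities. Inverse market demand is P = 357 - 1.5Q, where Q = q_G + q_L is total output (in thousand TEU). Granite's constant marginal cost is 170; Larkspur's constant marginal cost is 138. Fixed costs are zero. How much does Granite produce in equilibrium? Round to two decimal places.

34.44

Granite's profit: π_G = (357 - 1.5Q)q_G - (170q_G). Setting ∂π_G/∂q_G = 0: 187 - 3q_G - (3/2)(q_L) = 0.
Larkspur's profit: π_L = (357 - 1.5Q)q_L - (138q_L). Setting ∂π_L/∂q_L = 0: 219 - 3q_L - (3/2)(q_G) = 0.
So q_G = (187 - (3/2)q_L)/3 and q_L = (219 - (3/2)q_G)/3.
Solving the pair: q_G = 310/9, q_L = 502/9.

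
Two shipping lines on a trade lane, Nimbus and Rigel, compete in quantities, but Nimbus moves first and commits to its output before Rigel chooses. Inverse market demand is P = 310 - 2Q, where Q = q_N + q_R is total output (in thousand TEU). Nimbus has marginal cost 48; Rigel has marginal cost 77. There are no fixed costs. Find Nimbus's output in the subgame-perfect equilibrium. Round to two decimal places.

The follower Rigel best-responds to any q_N: π_R = (310 - 2Q)q_R - 77q_R.
Setting the follower's marginal profit to zero, 233 - 2q_N - 4q_R = 0, i.e. q_R = (233 - 2q_N)/4.
The leader anticipates this reaction. Substituting into P = 310 - 2Q gives P = 387/2 - q_N, so π_N = (387/2 - q_N)q_N - 48q_N.
The leader's first-order condition 291/2 - 2q_N = 0 yields q_N = 291/4.
Then q_R = (233 - 2·(291/4))/4 = 175/8.

72.75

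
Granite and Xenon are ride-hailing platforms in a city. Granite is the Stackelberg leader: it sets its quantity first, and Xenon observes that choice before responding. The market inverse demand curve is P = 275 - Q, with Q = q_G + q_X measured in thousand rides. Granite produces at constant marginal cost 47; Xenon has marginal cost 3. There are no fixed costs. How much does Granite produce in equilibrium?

Solve by backward induction. Given q_G, the follower Xenon maximises π_X = (275 - q_G - q_X)q_X - 3q_X.
Follower FOC: 272 - q_G - 2q_X = 0, so q_X(q_G) = (272 - q_G)/2.
The leader anticipates this reaction. Substituting into P = 275 - Q gives P = 139 - (1/2)q_G, so π_G = (139 - (1/2)q_G)q_G - 47q_G.
The leader's first-order condition 92 - q_G = 0 yields q_G = 92.
Then q_X = (272 - 92)/2 = 90.

92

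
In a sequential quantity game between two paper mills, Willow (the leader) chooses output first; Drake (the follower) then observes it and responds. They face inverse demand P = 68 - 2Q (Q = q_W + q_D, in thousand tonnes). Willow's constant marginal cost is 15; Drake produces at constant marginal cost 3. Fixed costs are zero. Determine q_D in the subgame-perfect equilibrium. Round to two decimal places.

11.13

The follower Drake best-responds to any q_W: π_D = (68 - 2Q)q_D - 3q_D.
∂π_D/∂q_D = 65 - 2q_W - 4q_D = 0 gives the reaction function q_D = (65 - 2q_W)/4.
The leader anticipates this reaction. Substituting into P = 68 - 2Q gives P = 71/2 - q_W, so π_W = (71/2 - q_W)q_W - 15q_W.
Leader FOC: 41/2 - 2q_W = 0, so q_W = 41/4.
Then q_D = (65 - 2·(41/4))/4 = 89/8.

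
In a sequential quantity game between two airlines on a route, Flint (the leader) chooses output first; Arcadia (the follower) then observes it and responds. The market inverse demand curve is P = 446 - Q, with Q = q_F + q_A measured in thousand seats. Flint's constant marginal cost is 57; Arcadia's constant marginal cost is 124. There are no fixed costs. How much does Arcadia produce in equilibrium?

Solve by backward induction. Given q_F, the follower Arcadia maximises π_A = (446 - q_F - q_A)q_A - 124q_A.
Setting the follower's marginal profit to zero, 322 - q_F - 2q_A = 0, i.e. q_A = (322 - q_F)/2.
The leader anticipates this reaction. Substituting into P = 446 - Q gives P = 285 - (1/2)q_F, so π_F = (285 - (1/2)q_F)q_F - 57q_F.
Maximising: ∂π_F/∂q_F = 228 - q_F = 0, giving q_F = 228.
Then q_A = (322 - 228)/2 = 47.

47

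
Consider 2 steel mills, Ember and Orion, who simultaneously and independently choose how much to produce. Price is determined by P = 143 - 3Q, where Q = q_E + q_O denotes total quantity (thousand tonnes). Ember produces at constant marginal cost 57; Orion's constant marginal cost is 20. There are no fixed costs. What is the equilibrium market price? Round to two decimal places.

Ember's profit: π_E = (143 - 3Q)q_E - (57q_E). Setting ∂π_E/∂q_E = 0: 86 - 6q_E - 3(q_O) = 0.
Orion's first-order condition: 123 - 6q_O - 3(q_E) = 0.
Rearranging gives the reaction functions q_E = (86 - 3q_O)/6 and q_O = (123 - 3q_E)/6.
Solving the pair: q_E = 49/9, q_O = 160/9.
Total output Q = 209/9, so price P = 143 - 3·(209/9) = 220/3.

73.33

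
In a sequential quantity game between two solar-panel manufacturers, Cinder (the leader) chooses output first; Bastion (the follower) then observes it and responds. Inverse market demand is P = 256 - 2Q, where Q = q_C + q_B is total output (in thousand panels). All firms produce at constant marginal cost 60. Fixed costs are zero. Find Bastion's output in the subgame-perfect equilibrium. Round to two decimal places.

Solve by backward induction. Given q_C, the follower Bastion maximises π_B = (256 - 2q_C - 2q_B)q_B - 60q_B.
∂π_B/∂q_B = 196 - 2q_C - 4q_B = 0 gives the reaction function q_B = (196 - 2q_C)/4.
Cinder substitutes q_B(q_C) into its own profit: π_C = q_C(256 - 2q_C - (196 - 2q_C)/2) - 60q_C = (158 - q_C)q_C - 60q_C.
Leader FOC: 98 - 2q_C = 0, so q_C = 49.
Then q_B = (196 - 2·49)/4 = 49/2.

24.50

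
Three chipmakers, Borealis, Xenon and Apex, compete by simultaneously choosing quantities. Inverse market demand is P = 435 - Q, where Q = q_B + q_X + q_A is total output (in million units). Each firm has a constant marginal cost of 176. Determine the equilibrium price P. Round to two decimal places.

Each firm earns π_i = (435 - Q)q_i - 176q_i.
Setting ∂π_i/∂q_i = 0 with rivals' quantities fixed: 259 - 2q_i - Σ_{j≠i} q_j = 0.
With identical firms every q_j equals q_i, so Σ_{j≠i} q_j = 2q_i and 259 = 4q_i, giving q_i = 259/4.
Total output Q = 777/4, so price P = 435 - 777/4 = 963/4.

240.75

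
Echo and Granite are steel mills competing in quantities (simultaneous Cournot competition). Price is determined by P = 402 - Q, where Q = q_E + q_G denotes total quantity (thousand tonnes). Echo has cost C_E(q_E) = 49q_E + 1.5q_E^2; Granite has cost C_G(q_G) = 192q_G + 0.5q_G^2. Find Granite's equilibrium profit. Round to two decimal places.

Echo's profit: π_E = (402 - Q)q_E - (49q_E + (3/2)q_E²). Setting ∂π_E/∂q_E = 0: 353 - 5q_E - (q_G) = 0.
Granite's first-order condition: 210 - 3q_G - (q_E) = 0.
So q_E = (353 - q_G)/5 and q_G = (210 - q_E)/3.
Substituting one into the other gives q_E = 849/14 and q_G = 697/14.
Price P = 402 - 773/7 = 291.5714.
Granite's profit: 291.5714·(697/14) - 192·(697/14) - (1/2)(697/14)² = 3717.9260.

3717.93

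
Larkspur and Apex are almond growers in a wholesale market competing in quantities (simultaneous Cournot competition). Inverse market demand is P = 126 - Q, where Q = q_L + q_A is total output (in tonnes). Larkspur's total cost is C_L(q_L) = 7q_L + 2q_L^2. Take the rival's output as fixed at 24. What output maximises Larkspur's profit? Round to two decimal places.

With the rival's output fixed at 24, Larkspur's profit is π_L = (126 - 24 - q_L)q_L - (7q_L + 2q_L²) = (102 - q_L)q_L - (7q_L + 2q_L²).
∂π_L/∂q_L = 95 - 6q_L = 0, so q_L = 95/6.

15.83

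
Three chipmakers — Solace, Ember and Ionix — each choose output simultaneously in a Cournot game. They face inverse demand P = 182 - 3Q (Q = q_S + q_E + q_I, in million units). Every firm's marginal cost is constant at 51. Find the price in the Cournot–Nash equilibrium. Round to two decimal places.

A representative firm's profit is π_i = q_i(182 - 3Q) - 51q_i.
Setting ∂π_i/∂q_i = 0 with rivals' quantities fixed: 131 - 6q_i - 3·Σ_{j≠i} q_j = 0.
With identical firms every q_j equals q_i, so Σ_{j≠i} q_j = 2q_i and 131 = 12q_i, giving q_i = 131/12.
Total output Q = 131/4, so price P = 182 - 3·(131/4) = 335/4.

83.75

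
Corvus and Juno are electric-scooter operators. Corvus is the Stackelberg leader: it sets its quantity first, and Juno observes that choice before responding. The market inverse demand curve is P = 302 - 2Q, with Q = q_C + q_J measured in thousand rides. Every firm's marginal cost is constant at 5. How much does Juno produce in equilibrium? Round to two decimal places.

The follower Juno best-responds to any q_C: π_J = (302 - 2Q)q_J - 5q_J.
∂π_J/∂q_J = 297 - 2q_C - 4q_J = 0 gives the reaction function q_J = (297 - 2q_C)/4.
The leader anticipates this reaction. Substituting into P = 302 - 2Q gives P = 307/2 - q_C, so π_C = (307/2 - q_C)q_C - 5q_C.
The leader's first-order condition 297/2 - 2q_C = 0 yields q_C = 297/4.
Then q_J = (297 - 2·(297/4))/4 = 297/8.

37.13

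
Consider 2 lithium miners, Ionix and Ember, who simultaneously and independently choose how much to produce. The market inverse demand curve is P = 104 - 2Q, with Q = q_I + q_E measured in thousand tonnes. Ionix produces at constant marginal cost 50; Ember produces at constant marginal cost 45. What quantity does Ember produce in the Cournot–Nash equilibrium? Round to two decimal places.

Ionix's profit: π_I = (104 - 2Q)q_I - (50q_I). Setting ∂π_I/∂q_I = 0: 54 - 4q_I - 2(q_E) = 0.
Ember's first-order condition: 59 - 4q_E - 2(q_I) = 0.
Best responses: q_I = (54 - 2q_E)/4, q_E = (59 - 2q_I)/4.
Substituting one into the other gives q_I = 49/6 and q_E = 32/3.

10.67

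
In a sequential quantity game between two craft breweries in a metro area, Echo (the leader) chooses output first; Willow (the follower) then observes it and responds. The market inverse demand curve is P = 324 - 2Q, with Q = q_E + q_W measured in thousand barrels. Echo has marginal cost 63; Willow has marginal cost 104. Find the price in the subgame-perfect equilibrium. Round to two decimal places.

138.50

Solve by backward induction. Given q_E, the follower Willow maximises π_W = (324 - 2q_E - 2q_W)q_W - 104q_W.
∂π_W/∂q_W = 220 - 2q_E - 4q_W = 0 gives the reaction function q_W = (220 - 2q_E)/4.
The leader anticipates this reaction. Substituting into P = 324 - 2Q gives P = 214 - q_E, so π_E = (214 - q_E)q_E - 63q_E.
Maximising: ∂π_E/∂q_E = 151 - 2q_E = 0, giving q_E = 151/2.
Then q_W = (220 - 2·(151/2))/4 = 69/4.
Total output Q = 371/4, so price P = 324 - 2·(371/4) = 277/2.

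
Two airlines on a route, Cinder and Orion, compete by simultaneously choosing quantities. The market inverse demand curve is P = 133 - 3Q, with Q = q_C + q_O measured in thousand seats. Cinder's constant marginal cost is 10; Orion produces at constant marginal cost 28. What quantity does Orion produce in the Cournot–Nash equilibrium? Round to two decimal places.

Cinder's profit: π_C = (133 - 3Q)q_C - (10q_C). Setting ∂π_C/∂q_C = 0: 123 - 6q_C - 3(q_O) = 0.
Orion's profit: π_O = (133 - 3Q)q_O - (28q_O). Setting ∂π_O/∂q_O = 0: 105 - 6q_O - 3(q_C) = 0.
Rearranging gives the reaction functions q_C = (123 - 3q_O)/6 and q_O = (105 - 3q_C)/6.
Substituting one into the other gives q_C = 47/3 and q_O = 29/3.

9.67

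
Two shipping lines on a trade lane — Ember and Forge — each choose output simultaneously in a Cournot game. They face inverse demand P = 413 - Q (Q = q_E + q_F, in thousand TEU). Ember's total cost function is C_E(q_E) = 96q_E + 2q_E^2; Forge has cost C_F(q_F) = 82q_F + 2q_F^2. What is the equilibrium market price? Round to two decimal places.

Ember's profit: π_E = (413 - Q)q_E - (96q_E + 2q_E²). Setting ∂π_E/∂q_E = 0: 317 - 6q_E - (q_F) = 0.
Forge's profit: π_F = (413 - Q)q_F - (82q_F + 2q_F²). Setting ∂π_F/∂q_F = 0: 331 - 6q_F - (q_E) = 0.
Best responses: q_E = (317 - q_F)/6, q_F = (331 - q_E)/6.
Substituting one into the other gives q_E = 1571/35 and q_F = 1669/35.
Total output Q = 648/7, so price P = 413 - 648/7 = 320.4286.

320.43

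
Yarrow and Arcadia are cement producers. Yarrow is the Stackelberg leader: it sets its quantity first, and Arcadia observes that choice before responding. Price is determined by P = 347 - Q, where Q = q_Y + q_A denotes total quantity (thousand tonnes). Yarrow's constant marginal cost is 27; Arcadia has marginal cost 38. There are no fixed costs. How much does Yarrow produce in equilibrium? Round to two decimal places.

The follower Arcadia best-responds to any q_Y: π_A = (347 - Q)q_A - 38q_A.
∂π_A/∂q_A = 309 - q_Y - 2q_A = 0 gives the reaction function q_A = (309 - q_Y)/2.
The leader anticipates this reaction. Substituting into P = 347 - Q gives P = 385/2 - (1/2)q_Y, so π_Y = (385/2 - (1/2)q_Y)q_Y - 27q_Y.
Leader FOC: 331/2 - q_Y = 0, so q_Y = 331/2.
Then q_A = (309 - 331/2)/2 = 287/4.

165.50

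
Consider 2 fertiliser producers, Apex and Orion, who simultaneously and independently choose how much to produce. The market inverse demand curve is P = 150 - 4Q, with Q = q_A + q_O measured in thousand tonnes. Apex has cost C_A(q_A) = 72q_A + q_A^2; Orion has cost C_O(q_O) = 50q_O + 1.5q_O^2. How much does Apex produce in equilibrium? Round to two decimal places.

4.87

Apex's profit: π_A = (150 - 4Q)q_A - (72q_A + q_A²). Setting ∂π_A/∂q_A = 0: 78 - 10q_A - 4(q_O) = 0.
Orion's first-order condition: 100 - 11q_O - 4(q_A) = 0.
So q_A = (78 - 4q_O)/10 and q_O = (100 - 4q_A)/11.
Substituting one into the other gives q_A = 229/47 and q_O = 344/47.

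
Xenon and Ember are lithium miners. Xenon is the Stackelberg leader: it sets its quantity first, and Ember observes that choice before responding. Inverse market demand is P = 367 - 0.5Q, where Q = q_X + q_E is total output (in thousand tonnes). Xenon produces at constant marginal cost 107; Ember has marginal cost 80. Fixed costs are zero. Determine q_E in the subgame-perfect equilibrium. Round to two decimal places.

170.50

The follower Ember best-responds to any q_X: π_E = (367 - 0.5Q)q_E - 80q_E.
∂π_E/∂q_E = 287 - (1/2)q_X - q_E = 0 gives the reaction function q_E = (287 - (1/2)q_X).
The leader anticipates this reaction. Substituting into P = 367 - 0.5Q gives P = 447/2 - (1/4)q_X, so π_X = (447/2 - (1/4)q_X)q_X - 107q_X.
The leader's first-order condition 233/2 - (1/2)q_X = 0 yields q_X = 233.
Then q_E = (287 - (1/2)·233) = 341/2.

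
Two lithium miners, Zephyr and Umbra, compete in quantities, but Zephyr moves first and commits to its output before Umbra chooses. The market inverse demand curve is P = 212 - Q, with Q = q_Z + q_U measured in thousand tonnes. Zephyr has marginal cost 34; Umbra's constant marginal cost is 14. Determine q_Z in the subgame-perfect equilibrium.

79

Solve by backward induction. Given q_Z, the follower Umbra maximises π_U = (212 - q_Z - q_U)q_U - 14q_U.
Follower FOC: 198 - q_Z - 2q_U = 0, so q_U(q_Z) = (198 - q_Z)/2.
The leader anticipates this reaction. Substituting into P = 212 - Q gives P = 113 - (1/2)q_Z, so π_Z = (113 - (1/2)q_Z)q_Z - 34q_Z.
Leader FOC: 79 - q_Z = 0, so q_Z = 79.
Then q_U = (198 - 79)/2 = 119/2.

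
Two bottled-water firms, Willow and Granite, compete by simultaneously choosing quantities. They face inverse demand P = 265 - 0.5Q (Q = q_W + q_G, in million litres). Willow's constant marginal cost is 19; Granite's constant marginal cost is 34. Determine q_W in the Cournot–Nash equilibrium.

174

Willow's profit: π_W = (265 - 0.5Q)q_W - (19q_W). Setting ∂π_W/∂q_W = 0: 246 - q_W - (1/2)(q_G) = 0.
Granite's profit: π_G = (265 - 0.5Q)q_G - (34q_G). Setting ∂π_G/∂q_G = 0: 231 - q_G - (1/2)(q_W) = 0.
Rearranging gives the reaction functions q_W = (246 - (1/2)q_G) and q_G = (231 - (1/2)q_W).
Solving the pair: q_W = 174, q_G = 144.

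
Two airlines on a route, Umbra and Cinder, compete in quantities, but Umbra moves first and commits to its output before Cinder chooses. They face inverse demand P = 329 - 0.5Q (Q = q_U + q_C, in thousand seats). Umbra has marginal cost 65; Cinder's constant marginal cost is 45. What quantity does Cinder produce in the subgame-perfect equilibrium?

Solve by backward induction. Given q_U, the follower Cinder maximises π_C = (329 - (1/2)q_U - (1/2)q_C)q_C - 45q_C.
Setting the follower's marginal profit to zero, 284 - (1/2)q_U - q_C = 0, i.e. q_C = (284 - (1/2)q_U).
Umbra substitutes q_C(q_U) into its own profit: π_U = q_U(329 - (1/2)q_U - (284 - (1/2)q_U)/2) - 65q_U = (187 - (1/4)q_U)q_U - 65q_U.
Leader FOC: 122 - (1/2)q_U = 0, so q_U = 244.
Then q_C = (284 - (1/2)·244) = 162.

162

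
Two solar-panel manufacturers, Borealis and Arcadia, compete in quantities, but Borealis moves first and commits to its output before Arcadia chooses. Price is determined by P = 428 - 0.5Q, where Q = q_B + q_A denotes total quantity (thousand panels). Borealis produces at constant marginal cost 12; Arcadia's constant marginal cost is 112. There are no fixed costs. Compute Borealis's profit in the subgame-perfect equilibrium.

Solve by backward induction. Given q_B, the follower Arcadia maximises π_A = (428 - (1/2)q_B - (1/2)q_A)q_A - 112q_A.
∂π_A/∂q_A = 316 - (1/2)q_B - q_A = 0 gives the reaction function q_A = (316 - (1/2)q_B).
Borealis substitutes q_A(q_B) into its own profit: π_B = q_B(428 - (1/2)q_B - (316 - (1/2)q_B)/2) - 12q_B = (270 - (1/4)q_B)q_B - 12q_B.
Maximising: ∂π_B/∂q_B = 258 - (1/2)q_B = 0, giving q_B = 516.
Then q_A = (316 - (1/2)·516) = 58.
Price P = 428 - (1/2)·574 = 141.
Borealis's profit: (141 - 12)·516 = 66564.

66564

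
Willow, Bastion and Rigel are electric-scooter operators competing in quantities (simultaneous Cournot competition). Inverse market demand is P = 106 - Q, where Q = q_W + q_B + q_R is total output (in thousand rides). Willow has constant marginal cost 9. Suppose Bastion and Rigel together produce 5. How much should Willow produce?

With rivals' combined output fixed at 5, Willow's profit is π_W = (106 - 5 - q_W)q_W - (9q_W) = (101 - q_W)q_W - (9q_W).
∂π_W/∂q_W = 92 - 2q_W = 0, so q_W = 46.

46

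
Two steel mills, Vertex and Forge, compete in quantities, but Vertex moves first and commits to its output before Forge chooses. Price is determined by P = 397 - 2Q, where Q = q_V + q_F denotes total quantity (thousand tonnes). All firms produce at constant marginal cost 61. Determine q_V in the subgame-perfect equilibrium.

84

The follower Forge best-responds to any q_V: π_F = (397 - 2Q)q_F - 61q_F.
Setting the follower's marginal profit to zero, 336 - 2q_V - 4q_F = 0, i.e. q_F = (336 - 2q_V)/4.
The leader anticipates this reaction. Substituting into P = 397 - 2Q gives P = 229 - q_V, so π_V = (229 - q_V)q_V - 61q_V.
Leader FOC: 168 - 2q_V = 0, so q_V = 84.
Then q_F = (336 - 2·84)/4 = 42.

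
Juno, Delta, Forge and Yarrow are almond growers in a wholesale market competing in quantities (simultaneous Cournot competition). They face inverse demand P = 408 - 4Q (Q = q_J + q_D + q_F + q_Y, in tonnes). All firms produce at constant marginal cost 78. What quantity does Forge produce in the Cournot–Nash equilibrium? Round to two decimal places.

16.50

Each firm earns π_i = (408 - 4Q)q_i - 78q_i.
First-order condition (treating rivals' output as given): 330 - 8q_i - 4·Σ_{j≠i} q_j = 0.
By symmetry each firm produces the same amount; substituting Σ_{j≠i} q_j = 3q_i yields q_i = 330/20 = 33/2.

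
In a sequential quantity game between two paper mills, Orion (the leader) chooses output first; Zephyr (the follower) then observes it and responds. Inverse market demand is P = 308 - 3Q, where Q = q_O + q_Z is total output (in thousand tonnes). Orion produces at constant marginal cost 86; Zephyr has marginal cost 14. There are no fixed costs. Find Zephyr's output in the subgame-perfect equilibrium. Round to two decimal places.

36.50

The follower Zephyr best-responds to any q_O: π_Z = (308 - 3Q)q_Z - 14q_Z.
Setting the follower's marginal profit to zero, 294 - 3q_O - 6q_Z = 0, i.e. q_Z = (294 - 3q_O)/6.
The leader anticipates this reaction. Substituting into P = 308 - 3Q gives P = 161 - (3/2)q_O, so π_O = (161 - (3/2)q_O)q_O - 86q_O.
Leader FOC: 75 - 3q_O = 0, so q_O = 25.
Then q_Z = (294 - 3·25)/6 = 73/2.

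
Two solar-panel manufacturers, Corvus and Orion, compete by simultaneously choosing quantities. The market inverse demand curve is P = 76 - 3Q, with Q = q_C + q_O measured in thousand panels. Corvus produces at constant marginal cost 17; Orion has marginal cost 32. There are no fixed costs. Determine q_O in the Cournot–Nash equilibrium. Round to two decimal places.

Corvus's profit: π_C = (76 - 3Q)q_C - (17q_C). Setting ∂π_C/∂q_C = 0: 59 - 6q_C - 3(q_O) = 0.
Orion's profit: π_O = (76 - 3Q)q_O - (32q_O). Setting ∂π_O/∂q_O = 0: 44 - 6q_O - 3(q_C) = 0.
Best responses: q_C = (59 - 3q_O)/6, q_O = (44 - 3q_C)/6.
Substituting one into the other gives q_C = 74/9 and q_O = 29/9.

3.22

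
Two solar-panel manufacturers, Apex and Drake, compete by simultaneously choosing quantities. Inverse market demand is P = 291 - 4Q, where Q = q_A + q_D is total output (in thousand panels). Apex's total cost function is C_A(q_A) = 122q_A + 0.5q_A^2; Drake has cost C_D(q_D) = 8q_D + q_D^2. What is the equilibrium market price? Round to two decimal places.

Apex's profit: π_A = (291 - 4Q)q_A - (122q_A + (1/2)q_A²). Setting ∂π_A/∂q_A = 0: 169 - 9q_A - 4(q_D) = 0.
Drake's profit: π_D = (291 - 4Q)q_D - (8q_D + q_D²). Setting ∂π_D/∂q_D = 0: 283 - 10q_D - 4(q_A) = 0.
So q_A = (169 - 4q_D)/9 and q_D = (283 - 4q_A)/10.
Substituting one into the other gives q_A = 279/37 and q_D = 1871/74.
Total output Q = 32.8243, so price P = 291 - 4·32.8243 = 159.7027.

159.70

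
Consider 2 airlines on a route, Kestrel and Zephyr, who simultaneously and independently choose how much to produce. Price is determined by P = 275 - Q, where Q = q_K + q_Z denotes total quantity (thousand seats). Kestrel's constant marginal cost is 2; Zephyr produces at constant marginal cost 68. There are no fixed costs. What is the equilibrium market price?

Kestrel's profit: π_K = (275 - Q)q_K - (2q_K). Setting ∂π_K/∂q_K = 0: 273 - 2q_K - (q_Z) = 0.
Zephyr's first-order condition: 207 - 2q_Z - (q_K) = 0.
Rearranging gives the reaction functions q_K = (273 - q_Z)/2 and q_Z = (207 - q_K)/2.
Substituting one into the other gives q_K = 113 and q_Z = 47.
Total output Q = 160, so price P = 275 - 160 = 115.

115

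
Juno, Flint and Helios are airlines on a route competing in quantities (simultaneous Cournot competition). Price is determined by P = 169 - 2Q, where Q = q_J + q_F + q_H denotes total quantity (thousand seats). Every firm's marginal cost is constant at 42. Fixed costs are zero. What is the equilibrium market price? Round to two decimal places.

73.75

A representative firm's profit is π_i = q_i(169 - 2Q) - 42q_i.
Setting ∂π_i/∂q_i = 0 with rivals' quantities fixed: 127 - 4q_i - 2·Σ_{j≠i} q_j = 0.
With identical firms every q_j equals q_i, so Σ_{j≠i} q_j = 2q_i and 127 = 8q_i, giving q_i = 127/8.
Total output Q = 381/8, so price P = 169 - 2·(381/8) = 295/4.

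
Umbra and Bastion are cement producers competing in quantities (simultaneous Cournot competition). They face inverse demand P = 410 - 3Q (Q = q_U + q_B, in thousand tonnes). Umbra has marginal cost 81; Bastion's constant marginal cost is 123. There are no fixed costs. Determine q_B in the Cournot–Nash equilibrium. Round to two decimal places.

Umbra's profit: π_U = (410 - 3Q)q_U - (81q_U). Setting ∂π_U/∂q_U = 0: 329 - 6q_U - 3(q_B) = 0.
Bastion's profit: π_B = (410 - 3Q)q_B - (123q_B). Setting ∂π_B/∂q_B = 0: 287 - 6q_B - 3(q_U) = 0.
Best responses: q_U = (329 - 3q_B)/6, q_B = (287 - 3q_U)/6.
Solving the pair: q_U = 371/9, q_B = 245/9.

27.22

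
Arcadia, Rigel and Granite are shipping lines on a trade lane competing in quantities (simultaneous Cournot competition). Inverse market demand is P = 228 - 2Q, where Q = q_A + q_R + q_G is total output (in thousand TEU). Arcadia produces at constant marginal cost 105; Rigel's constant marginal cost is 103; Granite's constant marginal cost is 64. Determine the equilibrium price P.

Arcadia's profit: π_A = (228 - 2Q)q_A - (105q_A). Setting ∂π_A/∂q_A = 0: 123 - 4q_A - 2(q_R + q_G) = 0.
Rigel's first-order condition: 125 - 4q_R - 2(q_A + q_G) = 0.
Granite's profit: π_G = (228 - 2Q)q_G - (64q_G). Setting ∂π_G/∂q_G = 0: 164 - 4q_G - 2(q_A + q_R) = 0.
Adding the 3 conditions: 412 − 4Q − 4Q = 0, i.e. Q = 103/2.
Back-substituting: q_A = (123 − 103)/2 = 10, q_R = (125 − 103)/2 = 11, q_G = (164 − 103)/2 = 61/2.
Total output Q = 103/2, so price P = 228 - 2·(103/2) = 125.

125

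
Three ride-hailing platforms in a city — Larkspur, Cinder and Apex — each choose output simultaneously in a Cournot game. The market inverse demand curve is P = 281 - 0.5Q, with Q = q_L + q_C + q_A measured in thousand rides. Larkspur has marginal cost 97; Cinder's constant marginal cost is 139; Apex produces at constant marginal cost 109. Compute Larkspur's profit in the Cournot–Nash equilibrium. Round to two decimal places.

Larkspur's profit: π_L = (281 - 0.5Q)q_L - (97q_L). Setting ∂π_L/∂q_L = 0: 184 - q_L - (1/2)(q_C + q_A) = 0.
Cinder's first-order condition: 142 - q_C - (1/2)(q_L + q_A) = 0.
Apex's profit: π_A = (281 - 0.5Q)q_A - (109q_A). Setting ∂π_A/∂q_A = 0: 172 - q_A - (1/2)(q_L + q_C) = 0.
Summing all 3 equations gives 498 − 2Q = 0, hence Q = 249.
Back-substituting: q_L = (184 − 249/2)/(1/2) = 119, q_C = (142 − 249/2)/(1/2) = 35, q_A = (172 − 249/2)/(1/2) = 95.
Price P = 281 - (1/2)·249 = 313/2.
Larkspur's profit: (313/2 - 97)·119 = 7080.5000.

7080.50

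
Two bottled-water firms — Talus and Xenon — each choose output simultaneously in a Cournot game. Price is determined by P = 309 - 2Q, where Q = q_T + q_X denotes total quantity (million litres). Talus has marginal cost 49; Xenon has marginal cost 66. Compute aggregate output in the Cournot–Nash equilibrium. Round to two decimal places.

Talus's profit: π_T = (309 - 2Q)q_T - (49q_T). Setting ∂π_T/∂q_T = 0: 260 - 4q_T - 2(q_X) = 0.
Xenon's profit: π_X = (309 - 2Q)q_X - (66q_X). Setting ∂π_X/∂q_X = 0: 243 - 4q_X - 2(q_T) = 0.
So q_T = (260 - 2q_X)/4 and q_X = (243 - 2q_T)/4.
Solving the pair: q_T = 277/6, q_X = 113/3.
Total output Q = 277/6 + 113/3 = 503/6.

83.83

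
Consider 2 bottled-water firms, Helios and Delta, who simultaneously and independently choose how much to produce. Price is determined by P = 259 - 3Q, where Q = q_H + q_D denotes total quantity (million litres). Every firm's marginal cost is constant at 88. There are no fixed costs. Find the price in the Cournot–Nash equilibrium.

Each firm earns π_i = (259 - 3Q)q_i - 88q_i.
First-order condition (treating rivals' output as given): 171 - 6q_i - 3q_j = 0.
With identical firms every q_j equals q_i, so q_j = q_i and 171 = 9q_i, giving q_i = 19.
Total output Q = 38, so price P = 259 - 3·38 = 145.

145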